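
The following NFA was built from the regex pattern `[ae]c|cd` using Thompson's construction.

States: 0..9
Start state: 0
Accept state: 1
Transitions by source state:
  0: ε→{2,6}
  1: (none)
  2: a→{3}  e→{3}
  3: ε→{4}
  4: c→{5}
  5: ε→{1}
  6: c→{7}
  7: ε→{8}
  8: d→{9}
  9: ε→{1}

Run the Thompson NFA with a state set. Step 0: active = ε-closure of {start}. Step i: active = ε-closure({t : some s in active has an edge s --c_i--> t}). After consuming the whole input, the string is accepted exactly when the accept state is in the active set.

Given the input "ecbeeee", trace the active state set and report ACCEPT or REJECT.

initial (ε-close {0}): {0,2,6}
'e' @ 1: {3,4}
'c' @ 2: {1,5}  ✓accept
'b' @ 3: {}  — no active states
rest 'eeee' ignored (set empty)
after full input: {}  (accept=1 not in)

Answer: REJECT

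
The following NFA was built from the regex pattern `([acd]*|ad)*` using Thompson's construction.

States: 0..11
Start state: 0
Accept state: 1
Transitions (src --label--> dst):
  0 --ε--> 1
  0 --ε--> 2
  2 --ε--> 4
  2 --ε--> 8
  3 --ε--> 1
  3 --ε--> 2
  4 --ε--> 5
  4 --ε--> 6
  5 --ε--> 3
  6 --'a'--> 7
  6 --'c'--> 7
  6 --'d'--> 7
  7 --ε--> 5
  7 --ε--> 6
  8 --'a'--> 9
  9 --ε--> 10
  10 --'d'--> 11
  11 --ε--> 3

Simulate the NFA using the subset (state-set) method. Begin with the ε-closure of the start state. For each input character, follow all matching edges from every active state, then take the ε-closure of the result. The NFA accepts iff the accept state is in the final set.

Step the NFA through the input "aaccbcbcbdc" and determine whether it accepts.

S₀ = ε-closure({0}) = {0,1,2,3,4,5,6,8}
'a' @ 1: {1,2,3,4,5,6,7,8,9,10}  ✓accept
'a' @ 2: {1,2,3,4,5,6,7,8,9,10}  ✓accept
'c' @ 3: {1,2,3,4,5,6,7,8}  ✓accept
'c' @ 4: {1,2,3,4,5,6,7,8}  ✓accept
'b' @ 5: {}  — state set empty
rest 'cbcbdc' ignored (set empty)
final: {}; accept 1 not in set

Answer: REJECT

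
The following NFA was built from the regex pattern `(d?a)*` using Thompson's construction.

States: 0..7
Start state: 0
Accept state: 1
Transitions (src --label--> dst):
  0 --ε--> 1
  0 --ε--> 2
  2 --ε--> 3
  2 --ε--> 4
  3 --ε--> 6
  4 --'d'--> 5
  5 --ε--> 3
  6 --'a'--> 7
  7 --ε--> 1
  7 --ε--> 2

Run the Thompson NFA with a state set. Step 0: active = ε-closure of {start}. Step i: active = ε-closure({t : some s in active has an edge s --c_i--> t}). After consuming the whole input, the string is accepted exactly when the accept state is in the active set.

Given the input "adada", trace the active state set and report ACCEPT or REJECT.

initial (ε-close {0}): {0,1,2,3,4,6}
'a' @ 1: {1,2,3,4,6,7}  (accept∈set)
'd' @ 2: {3,5,6}
'a' @ 3: {1,2,3,4,6,7}  (accept∈set)
'd' @ 4: {3,5,6}
'a' @ 5: {1,2,3,4,6,7}  (accept∈set)
end set {1,2,3,4,6,7} — state 1 in

Answer: ACCEPT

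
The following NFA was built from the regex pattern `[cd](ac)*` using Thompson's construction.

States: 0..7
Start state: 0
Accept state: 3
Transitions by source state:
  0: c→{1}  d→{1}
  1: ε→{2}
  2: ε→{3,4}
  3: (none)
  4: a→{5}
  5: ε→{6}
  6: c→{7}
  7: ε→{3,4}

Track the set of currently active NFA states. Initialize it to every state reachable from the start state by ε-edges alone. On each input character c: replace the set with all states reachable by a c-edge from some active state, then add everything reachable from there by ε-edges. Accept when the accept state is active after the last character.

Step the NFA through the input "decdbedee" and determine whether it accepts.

S₀ = ε-closure({0}) = {0}
'd' @ 1: {1,2,3,4}  ✓accept
'e' @ 2: {}  — dead — no transitions
rest 'cdbedee' ignored (set empty)
end set {} — state 3 not in

Answer: REJECT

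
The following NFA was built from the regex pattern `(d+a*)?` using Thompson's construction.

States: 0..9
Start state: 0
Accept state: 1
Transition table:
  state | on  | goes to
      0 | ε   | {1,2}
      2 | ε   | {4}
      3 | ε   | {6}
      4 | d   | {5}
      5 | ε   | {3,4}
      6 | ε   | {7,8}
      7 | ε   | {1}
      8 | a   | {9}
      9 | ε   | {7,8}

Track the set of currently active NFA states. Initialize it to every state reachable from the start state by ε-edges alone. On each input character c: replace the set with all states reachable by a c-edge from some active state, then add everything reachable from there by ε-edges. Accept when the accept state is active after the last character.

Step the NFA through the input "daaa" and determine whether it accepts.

initial (ε-close {0}): {0,1,2,4}
'd' @ 1: {1,3,4,5,6,7,8}  ✓accept
'a' @ 2: {1,7,8,9}  ✓accept
'a' @ 3: {1,7,8,9}  ✓accept
'a' @ 4: {1,7,8,9}  ✓accept
end set {1,7,8,9} — state 1 in

Answer: ACCEPT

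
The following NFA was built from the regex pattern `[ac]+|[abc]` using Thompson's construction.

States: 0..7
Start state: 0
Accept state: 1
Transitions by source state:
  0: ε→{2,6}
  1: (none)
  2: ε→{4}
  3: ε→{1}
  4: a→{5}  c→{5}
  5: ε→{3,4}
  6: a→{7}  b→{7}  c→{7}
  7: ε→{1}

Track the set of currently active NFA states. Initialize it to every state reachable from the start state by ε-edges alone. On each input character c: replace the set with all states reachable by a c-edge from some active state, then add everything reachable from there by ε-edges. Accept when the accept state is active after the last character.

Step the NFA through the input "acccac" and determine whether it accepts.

Answer: ACCEPT

Trace:
start: ε-closure({0}) = {0,2,4,6}
'a' @ 1: {1,3,4,5,7}  ✓accept
'c' @ 2: {1,3,4,5}  ✓accept
'c' @ 3: {1,3,4,5}  ✓accept
'c' @ 4: {1,3,4,5}  ✓accept
'a' @ 5: {1,3,4,5}  ✓accept
'c' @ 6: {1,3,4,5}  ✓accept
final: {1,3,4,5}; accept 1 in set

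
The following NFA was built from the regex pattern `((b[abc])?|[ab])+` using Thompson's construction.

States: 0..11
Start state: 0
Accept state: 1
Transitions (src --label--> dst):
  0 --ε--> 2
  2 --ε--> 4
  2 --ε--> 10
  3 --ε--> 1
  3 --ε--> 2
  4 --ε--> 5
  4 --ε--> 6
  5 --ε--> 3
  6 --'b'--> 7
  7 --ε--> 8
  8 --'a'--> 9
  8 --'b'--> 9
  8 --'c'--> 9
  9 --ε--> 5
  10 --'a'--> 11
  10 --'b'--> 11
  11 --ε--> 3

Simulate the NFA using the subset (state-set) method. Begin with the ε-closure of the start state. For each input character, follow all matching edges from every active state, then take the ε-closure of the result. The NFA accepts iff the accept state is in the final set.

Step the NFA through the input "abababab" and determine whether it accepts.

start: ε-closure({0}) = {0,1,2,3,4,5,6,10}
'a' @ 1: {1,2,3,4,5,6,10,11}  ✓accept
'b' @ 2: {1,2,3,4,5,6,7,8,10,11}  ✓accept
'a' @ 3: {1,2,3,4,5,6,9,10,11}  ✓accept
'b' @ 4: {1,2,3,4,5,6,7,8,10,11}  ✓accept
'a' @ 5: {1,2,3,4,5,6,9,10,11}  ✓accept
'b' @ 6: {1,2,3,4,5,6,7,8,10,11}  ✓accept
'a' @ 7: {1,2,3,4,5,6,9,10,11}  ✓accept
'b' @ 8: {1,2,3,4,5,6,7,8,10,11}  ✓accept
final: {1,2,3,4,5,6,7,8,10,11}; accept 1 in set

Answer: ACCEPT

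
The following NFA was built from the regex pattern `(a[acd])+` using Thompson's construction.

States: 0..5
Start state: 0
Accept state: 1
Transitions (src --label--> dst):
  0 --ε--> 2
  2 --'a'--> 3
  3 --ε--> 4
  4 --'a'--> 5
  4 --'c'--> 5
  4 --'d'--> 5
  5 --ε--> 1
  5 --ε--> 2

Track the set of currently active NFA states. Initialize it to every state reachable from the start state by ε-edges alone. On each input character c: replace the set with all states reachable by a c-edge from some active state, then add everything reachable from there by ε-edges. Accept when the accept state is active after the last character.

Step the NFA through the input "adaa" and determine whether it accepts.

initial (ε-close {0}): {0,2}
'a' @ 1: {3,4}
'd' @ 2: {1,2,5}  ✓accept
'a' @ 3: {3,4}
'a' @ 4: {1,2,5}  ✓accept
end set {1,2,5} — state 1 in

Answer: ACCEPT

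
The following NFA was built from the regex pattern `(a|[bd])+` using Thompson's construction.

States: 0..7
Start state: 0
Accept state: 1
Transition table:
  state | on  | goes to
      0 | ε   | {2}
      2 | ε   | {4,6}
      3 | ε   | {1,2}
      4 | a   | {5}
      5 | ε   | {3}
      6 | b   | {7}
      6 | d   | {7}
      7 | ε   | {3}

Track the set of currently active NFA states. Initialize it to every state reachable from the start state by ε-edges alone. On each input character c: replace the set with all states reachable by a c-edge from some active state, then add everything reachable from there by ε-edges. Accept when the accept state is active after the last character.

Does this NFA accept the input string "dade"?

Answer: REJECT

Steps:
initial (ε-close {0}): {0,2,4,6}
'd' @ 1: {1,2,3,4,6,7}  [accepting]
'a' @ 2: {1,2,3,4,5,6}  [accepting]
'd' @ 3: {1,2,3,4,6,7}  [accepting]
'e' @ 4: {}  — state set empty
end set {} — state 1 not in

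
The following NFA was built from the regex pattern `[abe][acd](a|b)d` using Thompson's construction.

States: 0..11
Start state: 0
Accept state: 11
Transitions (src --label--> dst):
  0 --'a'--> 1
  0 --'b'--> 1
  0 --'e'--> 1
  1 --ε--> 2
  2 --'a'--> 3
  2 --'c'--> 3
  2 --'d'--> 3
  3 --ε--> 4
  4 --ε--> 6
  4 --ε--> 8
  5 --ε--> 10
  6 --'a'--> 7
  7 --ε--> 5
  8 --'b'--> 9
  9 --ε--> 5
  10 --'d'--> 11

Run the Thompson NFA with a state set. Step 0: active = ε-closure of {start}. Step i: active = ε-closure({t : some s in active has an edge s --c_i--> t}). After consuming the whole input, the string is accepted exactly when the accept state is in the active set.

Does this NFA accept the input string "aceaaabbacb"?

Answer: REJECT

Trace:
S₀ = ε-closure({0}) = {0}
'a' @ 1: {1,2}
'c' @ 2: {3,4,6,8}
'e' @ 3: {}  — dead — no transitions
rest 'aaabbacb' ignored (set empty)
end set {} — state 11 not in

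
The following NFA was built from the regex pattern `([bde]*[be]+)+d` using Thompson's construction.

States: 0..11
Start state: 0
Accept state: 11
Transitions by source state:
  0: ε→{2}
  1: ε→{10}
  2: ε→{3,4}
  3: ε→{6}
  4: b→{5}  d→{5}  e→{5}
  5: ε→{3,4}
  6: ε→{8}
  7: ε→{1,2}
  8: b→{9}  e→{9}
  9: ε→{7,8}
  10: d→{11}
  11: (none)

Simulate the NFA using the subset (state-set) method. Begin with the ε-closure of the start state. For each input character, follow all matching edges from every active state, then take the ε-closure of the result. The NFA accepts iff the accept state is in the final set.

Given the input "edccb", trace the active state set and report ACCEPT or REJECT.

initial (ε-close {0}): {0,2,3,4,6,8}
'e' @ 1: {1,2,3,4,5,6,7,8,9,10}
'd' @ 2: {3,4,5,6,8,11}  (accept∈set)
'c' @ 3: {}  — dead — no transitions
rest 'cb' ignored (set empty)
after full input: {}  (accept=11 not in)

Answer: REJECT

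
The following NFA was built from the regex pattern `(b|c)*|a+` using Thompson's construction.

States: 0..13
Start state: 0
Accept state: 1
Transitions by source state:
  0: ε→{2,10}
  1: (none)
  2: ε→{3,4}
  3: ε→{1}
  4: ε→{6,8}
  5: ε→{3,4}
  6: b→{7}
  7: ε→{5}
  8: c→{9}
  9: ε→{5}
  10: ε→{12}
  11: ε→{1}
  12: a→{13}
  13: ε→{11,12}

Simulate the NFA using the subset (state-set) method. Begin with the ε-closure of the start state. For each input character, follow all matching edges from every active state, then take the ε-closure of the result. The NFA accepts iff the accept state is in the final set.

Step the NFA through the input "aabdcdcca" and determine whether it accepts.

Answer: REJECT

Trace:
S₀ = ε-closure({0}) = {0,1,2,3,4,6,8,10,12}
'a' @ 1: {1,11,12,13}  (accept∈set)
'a' @ 2: {1,11,12,13}  (accept∈set)
'b' @ 3: {}  — dead — no transitions
rest 'dcdcca' ignored (set empty)
final: {}; accept 1 not in set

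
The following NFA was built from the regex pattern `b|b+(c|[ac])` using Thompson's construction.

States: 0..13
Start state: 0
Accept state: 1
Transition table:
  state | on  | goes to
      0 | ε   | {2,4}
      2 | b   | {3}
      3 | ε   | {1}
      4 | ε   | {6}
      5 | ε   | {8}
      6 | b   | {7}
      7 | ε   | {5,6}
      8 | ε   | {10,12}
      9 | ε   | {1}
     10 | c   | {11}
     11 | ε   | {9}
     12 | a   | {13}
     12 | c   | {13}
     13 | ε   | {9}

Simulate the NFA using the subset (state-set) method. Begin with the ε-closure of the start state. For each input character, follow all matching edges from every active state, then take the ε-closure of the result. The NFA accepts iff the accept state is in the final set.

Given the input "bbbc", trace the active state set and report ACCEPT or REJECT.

Answer: ACCEPT

Derivation:
initial (ε-close {0}): {0,2,4,6}
'b' @ 1: {1,3,5,6,7,8,10,12}  (accept∈set)
'b' @ 2: {5,6,7,8,10,12}
'b' @ 3: {5,6,7,8,10,12}
'c' @ 4: {1,9,11,13}  (accept∈set)
after full input: {1,9,11,13}  (accept=1 in)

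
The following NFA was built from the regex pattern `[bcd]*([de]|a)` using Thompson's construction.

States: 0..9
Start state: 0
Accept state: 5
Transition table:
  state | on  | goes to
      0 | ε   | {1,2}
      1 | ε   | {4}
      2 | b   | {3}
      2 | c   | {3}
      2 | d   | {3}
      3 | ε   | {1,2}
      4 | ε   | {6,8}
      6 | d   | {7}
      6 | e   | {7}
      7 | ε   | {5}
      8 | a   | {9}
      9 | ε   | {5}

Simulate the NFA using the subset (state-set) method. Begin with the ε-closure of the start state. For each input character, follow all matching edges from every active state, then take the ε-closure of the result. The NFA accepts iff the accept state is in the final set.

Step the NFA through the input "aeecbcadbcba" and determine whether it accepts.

Answer: REJECT

Trace:
initial (ε-close {0}): {0,1,2,4,6,8}
'a' @ 1: {5,9}  ✓accept
'e' @ 2: {}  — state set empty
rest 'ecbcadbcba' ignored (set empty)
end set {} — state 5 not in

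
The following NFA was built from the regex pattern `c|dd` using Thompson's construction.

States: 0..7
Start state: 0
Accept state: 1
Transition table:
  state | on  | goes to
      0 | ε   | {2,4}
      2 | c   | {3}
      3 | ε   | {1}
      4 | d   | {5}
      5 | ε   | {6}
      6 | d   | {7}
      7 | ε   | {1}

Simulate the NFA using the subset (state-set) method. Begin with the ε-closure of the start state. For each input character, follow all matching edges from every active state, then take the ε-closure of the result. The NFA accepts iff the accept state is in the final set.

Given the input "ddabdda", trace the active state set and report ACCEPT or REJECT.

Answer: REJECT

Trace:
S₀ = ε-closure({0}) = {0,2,4}
'd' @ 1: {5,6}
'd' @ 2: {1,7}  ✓accept
'a' @ 3: {}  — state set empty
rest 'bdda' ignored (set empty)
end set {} — state 1 not in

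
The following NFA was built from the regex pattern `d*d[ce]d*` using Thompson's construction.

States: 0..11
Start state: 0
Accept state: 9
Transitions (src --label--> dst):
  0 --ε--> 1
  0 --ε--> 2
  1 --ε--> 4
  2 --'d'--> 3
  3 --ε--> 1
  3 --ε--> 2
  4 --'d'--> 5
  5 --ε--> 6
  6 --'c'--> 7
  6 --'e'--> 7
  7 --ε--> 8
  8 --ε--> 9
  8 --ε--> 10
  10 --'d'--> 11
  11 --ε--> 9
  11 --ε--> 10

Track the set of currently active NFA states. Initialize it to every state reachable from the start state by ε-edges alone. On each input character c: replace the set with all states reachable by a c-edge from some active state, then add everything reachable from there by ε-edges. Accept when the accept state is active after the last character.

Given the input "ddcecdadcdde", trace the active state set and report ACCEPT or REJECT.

start: ε-closure({0}) = {0,1,2,4}
'd' @ 1: {1,2,3,4,5,6}
'd' @ 2: {1,2,3,4,5,6}
'c' @ 3: {7,8,9,10}  [accepting]
'e' @ 4: {}  — dead — no transitions
rest 'cdadcdde' ignored (set empty)
final: {}; accept 9 not in set

Answer: REJECT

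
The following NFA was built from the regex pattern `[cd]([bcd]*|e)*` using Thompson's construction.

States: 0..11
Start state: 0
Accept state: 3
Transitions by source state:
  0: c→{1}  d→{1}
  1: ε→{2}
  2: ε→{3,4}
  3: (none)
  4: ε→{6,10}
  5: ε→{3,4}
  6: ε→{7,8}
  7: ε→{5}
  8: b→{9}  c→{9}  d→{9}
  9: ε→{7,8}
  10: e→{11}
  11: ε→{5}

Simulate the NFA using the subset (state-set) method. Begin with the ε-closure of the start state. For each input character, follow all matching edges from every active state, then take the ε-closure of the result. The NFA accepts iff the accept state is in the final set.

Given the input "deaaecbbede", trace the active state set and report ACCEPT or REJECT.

S₀ = ε-closure({0}) = {0}
'd' @ 1: {1,2,3,4,5,6,7,8,10}  (accept∈set)
'e' @ 2: {3,4,5,6,7,8,10,11}  (accept∈set)
'a' @ 3: {}  — state set empty
rest 'aecbbede' ignored (set empty)
final: {}; accept 3 not in set

Answer: REJECT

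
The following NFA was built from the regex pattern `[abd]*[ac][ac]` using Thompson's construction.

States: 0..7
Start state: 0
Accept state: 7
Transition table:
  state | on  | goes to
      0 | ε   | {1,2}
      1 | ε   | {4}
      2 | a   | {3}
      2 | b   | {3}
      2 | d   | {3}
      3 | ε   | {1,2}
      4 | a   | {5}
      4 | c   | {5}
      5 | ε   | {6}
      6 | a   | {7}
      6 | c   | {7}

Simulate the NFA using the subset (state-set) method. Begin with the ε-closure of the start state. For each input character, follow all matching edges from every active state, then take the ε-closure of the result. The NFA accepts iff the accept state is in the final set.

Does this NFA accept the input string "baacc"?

initial (ε-close {0}): {0,1,2,4}
'b' @ 1: {1,2,3,4}
'a' @ 2: {1,2,3,4,5,6}
'a' @ 3: {1,2,3,4,5,6,7}  (accept∈set)
'c' @ 4: {5,6,7}  (accept∈set)
'c' @ 5: {7}  (accept∈set)
final: {7}; accept 7 in set

Answer: ACCEPT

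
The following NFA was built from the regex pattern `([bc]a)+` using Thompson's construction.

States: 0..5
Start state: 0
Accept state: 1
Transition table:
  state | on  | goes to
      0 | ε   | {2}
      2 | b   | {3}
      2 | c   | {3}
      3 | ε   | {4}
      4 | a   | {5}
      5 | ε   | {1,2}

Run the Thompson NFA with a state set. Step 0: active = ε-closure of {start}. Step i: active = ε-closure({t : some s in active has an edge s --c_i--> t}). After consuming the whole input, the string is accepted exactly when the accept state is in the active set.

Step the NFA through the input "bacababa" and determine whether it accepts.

Answer: ACCEPT

Steps:
S₀ = ε-closure({0}) = {0,2}
'b' @ 1: {3,4}
'a' @ 2: {1,2,5}  (accept∈set)
'c' @ 3: {3,4}
'a' @ 4: {1,2,5}  (accept∈set)
'b' @ 5: {3,4}
'a' @ 6: {1,2,5}  (accept∈set)
'b' @ 7: {3,4}
'a' @ 8: {1,2,5}  (accept∈set)
final: {1,2,5}; accept 1 in set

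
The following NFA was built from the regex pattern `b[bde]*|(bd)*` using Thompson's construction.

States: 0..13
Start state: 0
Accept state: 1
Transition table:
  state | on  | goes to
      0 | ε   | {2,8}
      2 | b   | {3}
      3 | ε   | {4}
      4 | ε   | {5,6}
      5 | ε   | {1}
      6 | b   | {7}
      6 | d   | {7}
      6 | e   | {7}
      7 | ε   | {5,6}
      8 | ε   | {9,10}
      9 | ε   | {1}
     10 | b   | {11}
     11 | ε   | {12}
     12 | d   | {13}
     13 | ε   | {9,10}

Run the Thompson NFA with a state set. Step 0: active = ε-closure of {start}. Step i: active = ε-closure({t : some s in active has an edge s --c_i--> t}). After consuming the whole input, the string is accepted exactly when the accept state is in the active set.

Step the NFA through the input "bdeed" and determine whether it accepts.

Answer: ACCEPT

Trace:
initial (ε-close {0}): {0,1,2,8,9,10}
'b' @ 1: {1,3,4,5,6,11,12}  ✓accept
'd' @ 2: {1,5,6,7,9,10,13}  ✓accept
'e' @ 3: {1,5,6,7}  ✓accept
'e' @ 4: {1,5,6,7}  ✓accept
'd' @ 5: {1,5,6,7}  ✓accept
final: {1,5,6,7}; accept 1 in set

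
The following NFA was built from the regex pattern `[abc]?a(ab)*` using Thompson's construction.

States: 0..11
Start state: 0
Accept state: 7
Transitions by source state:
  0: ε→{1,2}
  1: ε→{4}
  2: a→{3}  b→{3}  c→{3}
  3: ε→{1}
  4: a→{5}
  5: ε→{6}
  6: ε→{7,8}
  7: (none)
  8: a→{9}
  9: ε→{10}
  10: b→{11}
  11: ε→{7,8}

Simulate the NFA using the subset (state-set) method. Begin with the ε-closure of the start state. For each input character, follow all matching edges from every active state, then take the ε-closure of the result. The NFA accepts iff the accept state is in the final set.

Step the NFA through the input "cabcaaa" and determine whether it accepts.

Answer: REJECT

Derivation:
start: ε-closure({0}) = {0,1,2,4}
'c' @ 1: {1,3,4}
'a' @ 2: {5,6,7,8}  ✓accept
'b' @ 3: {}  — no active states
rest 'caaa' ignored (set empty)
after full input: {}  (accept=7 not in)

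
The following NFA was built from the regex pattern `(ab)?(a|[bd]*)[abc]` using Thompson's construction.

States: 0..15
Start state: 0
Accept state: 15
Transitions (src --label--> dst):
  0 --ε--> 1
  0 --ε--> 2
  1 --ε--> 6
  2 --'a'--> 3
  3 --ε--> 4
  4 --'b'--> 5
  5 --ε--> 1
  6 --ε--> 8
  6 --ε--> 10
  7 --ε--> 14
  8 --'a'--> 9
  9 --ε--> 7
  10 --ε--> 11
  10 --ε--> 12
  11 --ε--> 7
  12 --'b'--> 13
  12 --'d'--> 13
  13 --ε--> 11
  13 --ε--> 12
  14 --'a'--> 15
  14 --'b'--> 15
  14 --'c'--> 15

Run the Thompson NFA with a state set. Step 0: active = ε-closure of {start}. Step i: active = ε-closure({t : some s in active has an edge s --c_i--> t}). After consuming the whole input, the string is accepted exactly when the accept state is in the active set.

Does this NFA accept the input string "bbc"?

start: ε-closure({0}) = {0,1,2,6,7,8,10,11,12,14}
'b' @ 1: {7,11,12,13,14,15}  ✓accept
'b' @ 2: {7,11,12,13,14,15}  ✓accept
'c' @ 3: {15}  ✓accept
final: {15}; accept 15 in set

Answer: ACCEPT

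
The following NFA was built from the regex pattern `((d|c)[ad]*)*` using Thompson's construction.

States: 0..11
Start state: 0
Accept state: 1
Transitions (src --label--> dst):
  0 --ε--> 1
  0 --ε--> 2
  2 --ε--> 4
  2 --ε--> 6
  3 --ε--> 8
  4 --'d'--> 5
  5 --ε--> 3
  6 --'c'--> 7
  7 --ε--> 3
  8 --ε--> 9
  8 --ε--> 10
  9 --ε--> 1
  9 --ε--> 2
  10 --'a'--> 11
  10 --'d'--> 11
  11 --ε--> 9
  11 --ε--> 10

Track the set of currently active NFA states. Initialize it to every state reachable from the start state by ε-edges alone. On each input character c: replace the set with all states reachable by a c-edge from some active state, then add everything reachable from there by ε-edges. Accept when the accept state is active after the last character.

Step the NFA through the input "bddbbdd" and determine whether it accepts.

Answer: REJECT

Derivation:
start: ε-closure({0}) = {0,1,2,4,6}
'b' @ 1: {}  — state set empty
rest 'ddbbdd' ignored (set empty)
end set {} — state 1 not in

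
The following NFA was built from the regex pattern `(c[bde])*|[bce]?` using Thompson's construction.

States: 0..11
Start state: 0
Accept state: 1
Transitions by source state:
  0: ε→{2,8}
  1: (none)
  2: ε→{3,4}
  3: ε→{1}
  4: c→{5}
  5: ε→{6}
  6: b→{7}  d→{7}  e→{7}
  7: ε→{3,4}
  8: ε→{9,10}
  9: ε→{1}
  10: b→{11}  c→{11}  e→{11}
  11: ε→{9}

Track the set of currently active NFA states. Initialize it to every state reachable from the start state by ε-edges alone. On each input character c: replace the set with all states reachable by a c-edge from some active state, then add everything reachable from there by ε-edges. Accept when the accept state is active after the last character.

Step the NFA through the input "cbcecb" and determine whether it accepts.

start: ε-closure({0}) = {0,1,2,3,4,8,9,10}
'c' @ 1: {1,5,6,9,11}  [accepting]
'b' @ 2: {1,3,4,7}  [accepting]
'c' @ 3: {5,6}
'e' @ 4: {1,3,4,7}  [accepting]
'c' @ 5: {5,6}
'b' @ 6: {1,3,4,7}  [accepting]
final: {1,3,4,7}; accept 1 in set

Answer: ACCEPT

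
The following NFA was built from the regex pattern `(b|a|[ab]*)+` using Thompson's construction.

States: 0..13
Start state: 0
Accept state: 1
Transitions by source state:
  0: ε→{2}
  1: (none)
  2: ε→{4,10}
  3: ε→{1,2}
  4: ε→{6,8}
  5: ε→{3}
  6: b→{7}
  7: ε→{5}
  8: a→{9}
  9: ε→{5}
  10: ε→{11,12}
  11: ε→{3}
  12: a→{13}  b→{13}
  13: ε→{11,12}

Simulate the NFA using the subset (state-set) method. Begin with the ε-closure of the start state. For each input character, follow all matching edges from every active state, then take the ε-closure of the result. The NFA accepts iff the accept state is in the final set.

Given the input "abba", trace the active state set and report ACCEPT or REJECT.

initial (ε-close {0}): {0,1,2,3,4,6,8,10,11,12}
'a' @ 1: {1,2,3,4,5,6,8,9,10,11,12,13}  ✓accept
'b' @ 2: {1,2,3,4,5,6,7,8,10,11,12,13}  ✓accept
'b' @ 3: {1,2,3,4,5,6,7,8,10,11,12,13}  ✓accept
'a' @ 4: {1,2,3,4,5,6,8,9,10,11,12,13}  ✓accept
end set {1,2,3,4,5,6,8,9,10,11,12,13} — state 1 in

Answer: ACCEPT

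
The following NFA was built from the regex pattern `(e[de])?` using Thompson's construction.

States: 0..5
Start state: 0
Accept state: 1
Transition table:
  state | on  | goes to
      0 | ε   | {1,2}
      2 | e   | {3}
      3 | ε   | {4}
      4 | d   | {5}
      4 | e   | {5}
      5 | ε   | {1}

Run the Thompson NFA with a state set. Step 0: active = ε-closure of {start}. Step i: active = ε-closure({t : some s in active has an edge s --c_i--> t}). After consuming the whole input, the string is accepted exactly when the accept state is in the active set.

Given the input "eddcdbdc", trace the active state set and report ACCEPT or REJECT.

Answer: REJECT

Trace:
initial (ε-close {0}): {0,1,2}
'e' @ 1: {3,4}
'd' @ 2: {1,5}  (accept∈set)
'd' @ 3: {}  — state set empty
rest 'cdbdc' ignored (set empty)
end set {} — state 1 not in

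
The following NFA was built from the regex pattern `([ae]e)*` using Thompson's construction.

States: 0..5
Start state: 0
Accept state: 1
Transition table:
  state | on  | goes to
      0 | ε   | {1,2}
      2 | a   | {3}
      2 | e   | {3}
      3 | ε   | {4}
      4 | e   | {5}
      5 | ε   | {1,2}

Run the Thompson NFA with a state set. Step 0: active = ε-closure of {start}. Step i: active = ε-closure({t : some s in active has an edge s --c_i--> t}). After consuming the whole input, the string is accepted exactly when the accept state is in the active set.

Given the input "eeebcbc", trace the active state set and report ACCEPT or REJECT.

Answer: REJECT

Trace:
start: ε-closure({0}) = {0,1,2}
'e' @ 1: {3,4}
'e' @ 2: {1,2,5}  (accept∈set)
'e' @ 3: {3,4}
'b' @ 4: {}  — dead — no transitions
rest 'cbc' ignored (set empty)
after full input: {}  (accept=1 not in)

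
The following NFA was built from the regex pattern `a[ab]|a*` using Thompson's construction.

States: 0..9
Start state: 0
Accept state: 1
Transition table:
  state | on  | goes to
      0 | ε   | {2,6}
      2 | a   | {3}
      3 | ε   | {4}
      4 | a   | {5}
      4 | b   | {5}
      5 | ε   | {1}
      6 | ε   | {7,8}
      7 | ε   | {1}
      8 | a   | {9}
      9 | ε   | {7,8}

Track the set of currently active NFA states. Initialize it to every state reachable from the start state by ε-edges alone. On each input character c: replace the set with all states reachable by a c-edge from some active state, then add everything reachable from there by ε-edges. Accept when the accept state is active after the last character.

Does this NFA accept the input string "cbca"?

Answer: REJECT

Derivation:
start: ε-closure({0}) = {0,1,2,6,7,8}
'c' @ 1: {}  — no active states
rest 'bca' ignored (set empty)
final: {}; accept 1 not in set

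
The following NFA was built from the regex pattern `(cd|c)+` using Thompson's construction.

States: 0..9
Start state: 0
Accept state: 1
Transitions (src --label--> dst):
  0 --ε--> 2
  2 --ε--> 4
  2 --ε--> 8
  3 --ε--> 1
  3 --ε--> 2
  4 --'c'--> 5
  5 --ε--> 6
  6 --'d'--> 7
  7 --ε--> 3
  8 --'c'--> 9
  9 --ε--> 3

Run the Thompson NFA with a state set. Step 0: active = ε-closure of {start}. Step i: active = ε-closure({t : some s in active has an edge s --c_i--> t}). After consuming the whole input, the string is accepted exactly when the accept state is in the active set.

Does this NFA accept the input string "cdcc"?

start: ε-closure({0}) = {0,2,4,8}
'c' @ 1: {1,2,3,4,5,6,8,9}  ✓accept
'd' @ 2: {1,2,3,4,7,8}  ✓accept
'c' @ 3: {1,2,3,4,5,6,8,9}  ✓accept
'c' @ 4: {1,2,3,4,5,6,8,9}  ✓accept
final: {1,2,3,4,5,6,8,9}; accept 1 in set

Answer: ACCEPT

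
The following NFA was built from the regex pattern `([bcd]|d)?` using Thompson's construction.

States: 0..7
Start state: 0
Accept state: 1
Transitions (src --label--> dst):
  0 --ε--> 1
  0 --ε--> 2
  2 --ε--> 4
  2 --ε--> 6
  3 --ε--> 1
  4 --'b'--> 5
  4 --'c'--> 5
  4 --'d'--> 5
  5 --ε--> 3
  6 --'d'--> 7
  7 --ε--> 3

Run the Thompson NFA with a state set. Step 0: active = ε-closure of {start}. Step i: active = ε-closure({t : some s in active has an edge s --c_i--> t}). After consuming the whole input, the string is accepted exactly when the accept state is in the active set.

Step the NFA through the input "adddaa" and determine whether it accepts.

start: ε-closure({0}) = {0,1,2,4,6}
'a' @ 1: {}  — no active states
rest 'dddaa' ignored (set empty)
end set {} — state 1 not in

Answer: REJECT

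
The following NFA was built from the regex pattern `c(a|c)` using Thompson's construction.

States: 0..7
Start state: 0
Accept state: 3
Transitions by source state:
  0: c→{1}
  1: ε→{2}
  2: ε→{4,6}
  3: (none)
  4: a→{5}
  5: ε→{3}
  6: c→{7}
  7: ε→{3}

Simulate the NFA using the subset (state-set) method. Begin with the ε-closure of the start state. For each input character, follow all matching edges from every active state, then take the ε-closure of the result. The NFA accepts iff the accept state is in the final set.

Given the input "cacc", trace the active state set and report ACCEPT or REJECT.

Answer: REJECT

Trace:
start: ε-closure({0}) = {0}
'c' @ 1: {1,2,4,6}
'a' @ 2: {3,5}  (accept∈set)
'c' @ 3: {}  — dead — no transitions
rest 'c' ignored (set empty)
final: {}; accept 3 not in set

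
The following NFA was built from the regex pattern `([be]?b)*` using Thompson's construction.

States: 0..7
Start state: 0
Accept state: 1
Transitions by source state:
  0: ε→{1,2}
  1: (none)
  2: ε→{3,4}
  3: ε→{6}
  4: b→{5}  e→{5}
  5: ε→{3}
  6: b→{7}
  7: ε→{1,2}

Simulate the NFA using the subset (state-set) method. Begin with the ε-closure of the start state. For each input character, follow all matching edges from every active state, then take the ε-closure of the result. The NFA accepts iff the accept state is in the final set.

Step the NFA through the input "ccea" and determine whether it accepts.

Answer: REJECT

Derivation:
S₀ = ε-closure({0}) = {0,1,2,3,4,6}
'c' @ 1: {}  — dead — no transitions
rest 'cea' ignored (set empty)
final: {}; accept 1 not in set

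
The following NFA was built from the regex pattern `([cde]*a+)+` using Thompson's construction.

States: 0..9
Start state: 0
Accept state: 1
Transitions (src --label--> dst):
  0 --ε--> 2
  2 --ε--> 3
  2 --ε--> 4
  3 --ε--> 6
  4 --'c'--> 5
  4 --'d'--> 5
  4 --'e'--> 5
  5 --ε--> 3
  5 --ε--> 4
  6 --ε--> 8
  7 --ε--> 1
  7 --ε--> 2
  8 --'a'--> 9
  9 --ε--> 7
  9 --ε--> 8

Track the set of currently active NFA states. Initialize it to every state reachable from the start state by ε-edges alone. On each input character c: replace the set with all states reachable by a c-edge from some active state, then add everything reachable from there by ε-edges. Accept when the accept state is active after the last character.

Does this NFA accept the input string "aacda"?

S₀ = ε-closure({0}) = {0,2,3,4,6,8}
'a' @ 1: {1,2,3,4,6,7,8,9}  (accept∈set)
'a' @ 2: {1,2,3,4,6,7,8,9}  (accept∈set)
'c' @ 3: {3,4,5,6,8}
'd' @ 4: {3,4,5,6,8}
'a' @ 5: {1,2,3,4,6,7,8,9}  (accept∈set)
after full input: {1,2,3,4,6,7,8,9}  (accept=1 in)

Answer: ACCEPT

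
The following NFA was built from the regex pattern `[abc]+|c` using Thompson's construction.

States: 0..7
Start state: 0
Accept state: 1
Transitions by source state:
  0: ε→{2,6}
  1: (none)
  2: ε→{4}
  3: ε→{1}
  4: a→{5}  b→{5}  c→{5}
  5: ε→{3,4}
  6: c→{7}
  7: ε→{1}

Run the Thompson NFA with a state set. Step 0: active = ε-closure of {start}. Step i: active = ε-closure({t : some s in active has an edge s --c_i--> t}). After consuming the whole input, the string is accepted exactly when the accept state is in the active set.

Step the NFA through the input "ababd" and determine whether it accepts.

Answer: REJECT

Steps:
S₀ = ε-closure({0}) = {0,2,4,6}
'a' @ 1: {1,3,4,5}  ✓accept
'b' @ 2: {1,3,4,5}  ✓accept
'a' @ 3: {1,3,4,5}  ✓accept
'b' @ 4: {1,3,4,5}  ✓accept
'd' @ 5: {}  — dead — no transitions
final: {}; accept 1 not in set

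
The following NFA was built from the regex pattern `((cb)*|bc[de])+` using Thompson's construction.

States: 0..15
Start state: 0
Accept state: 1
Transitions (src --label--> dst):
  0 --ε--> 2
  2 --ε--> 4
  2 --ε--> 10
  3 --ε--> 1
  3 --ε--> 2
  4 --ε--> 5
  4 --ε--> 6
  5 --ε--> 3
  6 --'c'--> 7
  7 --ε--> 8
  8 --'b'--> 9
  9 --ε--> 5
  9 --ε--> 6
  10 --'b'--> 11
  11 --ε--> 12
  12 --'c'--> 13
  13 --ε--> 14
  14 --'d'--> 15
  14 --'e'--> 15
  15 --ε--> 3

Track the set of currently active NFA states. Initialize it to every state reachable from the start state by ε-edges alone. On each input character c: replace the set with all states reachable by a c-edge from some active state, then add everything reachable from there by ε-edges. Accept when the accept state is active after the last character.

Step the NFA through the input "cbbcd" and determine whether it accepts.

Answer: ACCEPT

Derivation:
S₀ = ε-closure({0}) = {0,1,2,3,4,5,6,10}
'c' @ 1: {7,8}
'b' @ 2: {1,2,3,4,5,6,9,10}  [accepting]
'b' @ 3: {11,12}
'c' @ 4: {13,14}
'd' @ 5: {1,2,3,4,5,6,10,15}  [accepting]
after full input: {1,2,3,4,5,6,10,15}  (accept=1 in)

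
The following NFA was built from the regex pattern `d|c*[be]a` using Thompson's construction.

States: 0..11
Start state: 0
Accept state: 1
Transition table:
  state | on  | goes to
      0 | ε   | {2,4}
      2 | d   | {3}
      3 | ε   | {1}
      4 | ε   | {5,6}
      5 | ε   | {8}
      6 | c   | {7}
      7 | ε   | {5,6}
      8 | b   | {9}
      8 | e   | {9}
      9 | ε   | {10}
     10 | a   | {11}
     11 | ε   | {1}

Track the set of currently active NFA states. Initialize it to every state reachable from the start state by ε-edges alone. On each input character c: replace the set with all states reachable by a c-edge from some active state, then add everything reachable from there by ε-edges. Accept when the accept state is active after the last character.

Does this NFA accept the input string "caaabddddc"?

start: ε-closure({0}) = {0,2,4,5,6,8}
'c' @ 1: {5,6,7,8}
'a' @ 2: {}  — no active states
rest 'aabddddc' ignored (set empty)
end set {} — state 1 not in

Answer: REJECT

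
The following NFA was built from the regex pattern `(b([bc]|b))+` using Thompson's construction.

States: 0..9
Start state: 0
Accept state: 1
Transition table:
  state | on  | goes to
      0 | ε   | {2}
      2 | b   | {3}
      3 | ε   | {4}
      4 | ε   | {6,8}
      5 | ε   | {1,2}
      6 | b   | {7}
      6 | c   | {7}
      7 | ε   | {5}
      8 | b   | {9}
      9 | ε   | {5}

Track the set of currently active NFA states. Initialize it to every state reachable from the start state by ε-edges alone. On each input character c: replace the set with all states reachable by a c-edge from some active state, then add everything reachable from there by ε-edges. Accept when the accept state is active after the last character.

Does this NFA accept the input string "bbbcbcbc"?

S₀ = ε-closure({0}) = {0,2}
'b' @ 1: {3,4,6,8}
'b' @ 2: {1,2,5,7,9}  (accept∈set)
'b' @ 3: {3,4,6,8}
'c' @ 4: {1,2,5,7}  (accept∈set)
'b' @ 5: {3,4,6,8}
'c' @ 6: {1,2,5,7}  (accept∈set)
'b' @ 7: {3,4,6,8}
'c' @ 8: {1,2,5,7}  (accept∈set)
after full input: {1,2,5,7}  (accept=1 in)

Answer: ACCEPT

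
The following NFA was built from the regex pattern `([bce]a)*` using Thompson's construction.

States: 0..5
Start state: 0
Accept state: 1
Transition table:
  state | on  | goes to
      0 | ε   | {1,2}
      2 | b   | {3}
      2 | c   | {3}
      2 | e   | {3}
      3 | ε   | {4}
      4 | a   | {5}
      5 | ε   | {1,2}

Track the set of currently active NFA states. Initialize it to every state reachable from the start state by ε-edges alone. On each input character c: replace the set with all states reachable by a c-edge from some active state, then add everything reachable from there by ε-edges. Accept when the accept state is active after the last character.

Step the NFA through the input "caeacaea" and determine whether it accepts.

S₀ = ε-closure({0}) = {0,1,2}
'c' @ 1: {3,4}
'a' @ 2: {1,2,5}  [accepting]
'e' @ 3: {3,4}
'a' @ 4: {1,2,5}  [accepting]
'c' @ 5: {3,4}
'a' @ 6: {1,2,5}  [accepting]
'e' @ 7: {3,4}
'a' @ 8: {1,2,5}  [accepting]
end set {1,2,5} — state 1 in

Answer: ACCEPT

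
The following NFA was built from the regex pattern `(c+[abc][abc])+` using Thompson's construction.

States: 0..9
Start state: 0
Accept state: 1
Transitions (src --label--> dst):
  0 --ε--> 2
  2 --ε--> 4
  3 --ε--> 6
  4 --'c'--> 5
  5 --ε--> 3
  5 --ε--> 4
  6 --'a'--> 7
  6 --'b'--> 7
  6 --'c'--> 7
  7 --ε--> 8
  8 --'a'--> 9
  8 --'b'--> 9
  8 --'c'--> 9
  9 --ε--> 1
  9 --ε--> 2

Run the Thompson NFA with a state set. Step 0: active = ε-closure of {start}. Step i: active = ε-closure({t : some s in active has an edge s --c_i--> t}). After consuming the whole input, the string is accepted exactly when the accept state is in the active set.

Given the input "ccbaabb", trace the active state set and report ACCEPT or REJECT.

Answer: REJECT

Steps:
initial (ε-close {0}): {0,2,4}
'c' @ 1: {3,4,5,6}
'c' @ 2: {3,4,5,6,7,8}
'b' @ 3: {1,2,4,7,8,9}  (accept∈set)
'a' @ 4: {1,2,4,9}  (accept∈set)
'a' @ 5: {}  — no active states
rest 'bb' ignored (set empty)
final: {}; accept 1 not in set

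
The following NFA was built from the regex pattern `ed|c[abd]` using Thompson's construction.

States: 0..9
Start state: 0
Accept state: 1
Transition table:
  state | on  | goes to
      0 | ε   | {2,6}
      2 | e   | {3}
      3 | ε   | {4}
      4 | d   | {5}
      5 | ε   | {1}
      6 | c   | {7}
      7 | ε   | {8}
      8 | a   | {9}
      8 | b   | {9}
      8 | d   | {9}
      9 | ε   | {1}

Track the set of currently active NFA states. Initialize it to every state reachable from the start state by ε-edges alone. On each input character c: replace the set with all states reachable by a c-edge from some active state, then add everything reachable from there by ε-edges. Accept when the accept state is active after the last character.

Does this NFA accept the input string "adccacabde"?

initial (ε-close {0}): {0,2,6}
'a' @ 1: {}  — dead — no transitions
rest 'dccacabde' ignored (set empty)
after full input: {}  (accept=1 not in)

Answer: REJECT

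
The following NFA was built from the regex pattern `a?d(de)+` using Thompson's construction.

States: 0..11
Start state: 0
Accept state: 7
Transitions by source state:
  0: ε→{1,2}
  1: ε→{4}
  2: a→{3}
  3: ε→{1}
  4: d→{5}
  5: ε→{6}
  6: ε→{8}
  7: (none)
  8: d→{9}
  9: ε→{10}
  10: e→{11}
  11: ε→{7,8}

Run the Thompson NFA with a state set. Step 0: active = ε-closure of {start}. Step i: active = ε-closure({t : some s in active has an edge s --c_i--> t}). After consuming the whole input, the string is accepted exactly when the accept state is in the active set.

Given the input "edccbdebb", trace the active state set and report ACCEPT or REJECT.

Answer: REJECT

Steps:
start: ε-closure({0}) = {0,1,2,4}
'e' @ 1: {}  — state set empty
rest 'dccbdebb' ignored (set empty)
end set {} — state 7 not in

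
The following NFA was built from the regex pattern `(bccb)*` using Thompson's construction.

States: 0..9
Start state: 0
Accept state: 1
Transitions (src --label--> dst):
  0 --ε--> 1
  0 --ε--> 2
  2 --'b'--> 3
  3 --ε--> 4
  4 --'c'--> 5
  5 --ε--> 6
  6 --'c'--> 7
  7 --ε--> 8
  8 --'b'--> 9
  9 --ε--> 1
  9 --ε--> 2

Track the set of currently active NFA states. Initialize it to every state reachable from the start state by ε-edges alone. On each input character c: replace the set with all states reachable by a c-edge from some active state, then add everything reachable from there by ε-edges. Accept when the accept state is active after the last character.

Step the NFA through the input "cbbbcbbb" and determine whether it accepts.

Answer: REJECT

Derivation:
start: ε-closure({0}) = {0,1,2}
'c' @ 1: {}  — no active states
rest 'bbbcbbb' ignored (set empty)
end set {} — state 1 not in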